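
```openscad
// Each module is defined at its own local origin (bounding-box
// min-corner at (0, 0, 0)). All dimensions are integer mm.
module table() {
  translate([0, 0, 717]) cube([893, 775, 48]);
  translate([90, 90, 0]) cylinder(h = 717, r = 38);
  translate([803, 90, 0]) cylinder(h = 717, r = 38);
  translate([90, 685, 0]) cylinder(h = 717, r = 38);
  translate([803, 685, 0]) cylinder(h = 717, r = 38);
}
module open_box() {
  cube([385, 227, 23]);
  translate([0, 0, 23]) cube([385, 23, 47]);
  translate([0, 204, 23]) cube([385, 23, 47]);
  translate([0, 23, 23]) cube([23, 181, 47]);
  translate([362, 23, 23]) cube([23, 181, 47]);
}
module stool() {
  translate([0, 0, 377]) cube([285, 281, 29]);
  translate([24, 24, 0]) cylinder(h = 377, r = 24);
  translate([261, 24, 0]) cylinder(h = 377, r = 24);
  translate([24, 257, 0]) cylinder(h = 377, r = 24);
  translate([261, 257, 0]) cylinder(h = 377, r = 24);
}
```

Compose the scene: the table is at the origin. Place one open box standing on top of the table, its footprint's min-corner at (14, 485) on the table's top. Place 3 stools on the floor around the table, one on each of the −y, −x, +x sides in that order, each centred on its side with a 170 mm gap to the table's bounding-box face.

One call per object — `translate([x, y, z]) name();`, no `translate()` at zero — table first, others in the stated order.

table();
translate([14, 485, 765]) open_box();
translate([304, -451, 0]) stool();
translate([-455, 247, 0]) stool();
translate([1063, 247, 0]) stool();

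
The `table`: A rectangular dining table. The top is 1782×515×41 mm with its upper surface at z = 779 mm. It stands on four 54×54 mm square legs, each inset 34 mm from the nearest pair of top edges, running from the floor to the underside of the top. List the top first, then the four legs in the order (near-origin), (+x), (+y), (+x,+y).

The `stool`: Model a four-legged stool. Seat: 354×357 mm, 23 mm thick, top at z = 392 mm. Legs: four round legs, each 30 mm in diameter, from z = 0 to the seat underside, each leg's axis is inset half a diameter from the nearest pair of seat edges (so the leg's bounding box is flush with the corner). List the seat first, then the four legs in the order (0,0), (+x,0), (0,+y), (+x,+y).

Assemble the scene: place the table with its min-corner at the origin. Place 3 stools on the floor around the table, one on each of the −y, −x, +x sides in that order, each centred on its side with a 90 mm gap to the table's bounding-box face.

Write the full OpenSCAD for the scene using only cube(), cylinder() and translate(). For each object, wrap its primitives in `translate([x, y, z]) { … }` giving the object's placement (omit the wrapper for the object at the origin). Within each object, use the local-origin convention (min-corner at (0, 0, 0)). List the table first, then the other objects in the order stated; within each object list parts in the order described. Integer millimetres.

translate([0, 0, 738]) cube([1782, 515, 41]);
translate([34, 34, 0]) cube([54, 54, 738]);
translate([1694, 34, 0]) cube([54, 54, 738]);
translate([34, 427, 0]) cube([54, 54, 738]);
translate([1694, 427, 0]) cube([54, 54, 738]);
translate([714, -447, 0]) {
  translate([0, 0, 369]) cube([354, 357, 23]);
  translate([15, 15, 0]) cylinder(h = 369, r = 15);
  translate([339, 15, 0]) cylinder(h = 369, r = 15);
  translate([15, 342, 0]) cylinder(h = 369, r = 15);
  translate([339, 342, 0]) cylinder(h = 369, r = 15);
}
translate([-444, 79, 0]) {
  translate([0, 0, 369]) cube([354, 357, 23]);
  translate([15, 15, 0]) cylinder(h = 369, r = 15);
  translate([339, 15, 0]) cylinder(h = 369, r = 15);
  translate([15, 342, 0]) cylinder(h = 369, r = 15);
  translate([339, 342, 0]) cylinder(h = 369, r = 15);
}
translate([1872, 79, 0]) {
  translate([0, 0, 369]) cube([354, 357, 23]);
  translate([15, 15, 0]) cylinder(h = 369, r = 15);
  translate([339, 15, 0]) cylinder(h = 369, r = 15);
  translate([15, 342, 0]) cylinder(h = 369, r = 15);
  translate([339, 342, 0]) cylinder(h = 369, r = 15);
}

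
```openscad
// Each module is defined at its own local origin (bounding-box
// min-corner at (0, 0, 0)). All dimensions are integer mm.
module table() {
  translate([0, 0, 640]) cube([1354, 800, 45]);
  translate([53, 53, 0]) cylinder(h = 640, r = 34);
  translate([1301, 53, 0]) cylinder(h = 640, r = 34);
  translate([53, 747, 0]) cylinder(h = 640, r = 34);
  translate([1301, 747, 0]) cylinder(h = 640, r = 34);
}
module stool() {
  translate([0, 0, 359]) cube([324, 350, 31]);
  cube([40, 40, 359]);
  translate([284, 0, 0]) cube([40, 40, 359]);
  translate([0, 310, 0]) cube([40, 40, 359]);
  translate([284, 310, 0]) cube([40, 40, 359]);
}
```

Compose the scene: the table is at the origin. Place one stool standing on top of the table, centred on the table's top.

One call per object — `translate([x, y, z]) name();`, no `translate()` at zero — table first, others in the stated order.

table();
translate([515, 225, 685]) stool();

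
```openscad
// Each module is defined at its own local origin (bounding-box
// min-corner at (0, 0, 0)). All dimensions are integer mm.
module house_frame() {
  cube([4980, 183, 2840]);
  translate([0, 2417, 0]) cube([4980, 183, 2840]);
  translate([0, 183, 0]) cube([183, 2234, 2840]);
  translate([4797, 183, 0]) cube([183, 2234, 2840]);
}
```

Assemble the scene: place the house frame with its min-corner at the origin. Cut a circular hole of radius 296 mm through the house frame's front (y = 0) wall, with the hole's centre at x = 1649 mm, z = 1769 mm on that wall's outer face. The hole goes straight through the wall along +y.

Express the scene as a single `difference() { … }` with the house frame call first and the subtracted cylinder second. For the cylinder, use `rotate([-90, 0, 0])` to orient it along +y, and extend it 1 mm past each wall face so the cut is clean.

difference() {
  house_frame();
  translate([1649, -1, 1769]) rotate([-90, 0, 0]) cylinder(h = 185, r = 296);
}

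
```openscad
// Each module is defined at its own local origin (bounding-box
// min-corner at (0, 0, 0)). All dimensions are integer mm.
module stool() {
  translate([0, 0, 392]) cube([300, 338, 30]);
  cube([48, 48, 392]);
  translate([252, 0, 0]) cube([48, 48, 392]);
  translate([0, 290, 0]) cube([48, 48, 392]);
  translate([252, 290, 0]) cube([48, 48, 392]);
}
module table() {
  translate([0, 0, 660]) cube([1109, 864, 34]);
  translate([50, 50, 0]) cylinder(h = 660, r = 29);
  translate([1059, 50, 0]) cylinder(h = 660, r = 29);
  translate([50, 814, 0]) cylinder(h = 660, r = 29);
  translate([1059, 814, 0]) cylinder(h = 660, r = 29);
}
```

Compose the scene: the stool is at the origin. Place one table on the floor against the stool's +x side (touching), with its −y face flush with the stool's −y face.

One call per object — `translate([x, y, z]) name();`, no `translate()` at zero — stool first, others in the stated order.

stool();
translate([300, 0, 0]) table();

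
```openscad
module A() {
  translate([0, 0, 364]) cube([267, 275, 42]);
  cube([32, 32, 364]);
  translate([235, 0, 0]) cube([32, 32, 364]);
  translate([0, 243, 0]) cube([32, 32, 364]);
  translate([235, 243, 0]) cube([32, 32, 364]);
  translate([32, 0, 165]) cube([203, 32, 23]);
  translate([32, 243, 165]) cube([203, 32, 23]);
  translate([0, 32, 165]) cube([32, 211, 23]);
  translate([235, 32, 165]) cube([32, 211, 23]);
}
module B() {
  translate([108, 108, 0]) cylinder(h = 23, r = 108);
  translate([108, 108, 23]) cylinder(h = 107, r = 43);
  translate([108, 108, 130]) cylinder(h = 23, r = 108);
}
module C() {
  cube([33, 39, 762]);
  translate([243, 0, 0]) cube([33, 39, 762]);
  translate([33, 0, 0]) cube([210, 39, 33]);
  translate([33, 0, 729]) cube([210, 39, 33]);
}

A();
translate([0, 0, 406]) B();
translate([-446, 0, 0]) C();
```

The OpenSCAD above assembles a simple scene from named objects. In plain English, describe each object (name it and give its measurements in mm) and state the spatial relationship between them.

A is a simple wooden stool: a rectangular seat 267 mm (x) by 275 mm (y), 42 mm thick, top face at z = 406 mm, on four square legs, each 32×32 mm in cross-section. The legs rest on z = 0, each flush with a corner of the seat. Four stretchers, 32 mm wide and 23 mm tall, connect adjacent legs with their undersides at z = 165 mm, each running between the inner faces of the legs it joins and aligned with the legs' outer faces on the other axis.

B is a spool: two coaxial disc flanges of radius 108 mm and thickness 23 mm, joined by a core cylinder of radius 43 mm and height 107 mm. The lower flange rests on z = 0 and the three cylinders share a vertical axis.

C is a rectangular picture frame lying in the x–z plane (depth along y). The opening is 210 mm wide (x) by 696 mm tall (z), surrounded by a border 33 mm wide on all four sides. The frame is 39 mm deep and is made of two full-height vertical stiles with two horizontal rails fitted between them.

The spool is on top of the stool. The picture frame is on the floor beside the stool on its −x side.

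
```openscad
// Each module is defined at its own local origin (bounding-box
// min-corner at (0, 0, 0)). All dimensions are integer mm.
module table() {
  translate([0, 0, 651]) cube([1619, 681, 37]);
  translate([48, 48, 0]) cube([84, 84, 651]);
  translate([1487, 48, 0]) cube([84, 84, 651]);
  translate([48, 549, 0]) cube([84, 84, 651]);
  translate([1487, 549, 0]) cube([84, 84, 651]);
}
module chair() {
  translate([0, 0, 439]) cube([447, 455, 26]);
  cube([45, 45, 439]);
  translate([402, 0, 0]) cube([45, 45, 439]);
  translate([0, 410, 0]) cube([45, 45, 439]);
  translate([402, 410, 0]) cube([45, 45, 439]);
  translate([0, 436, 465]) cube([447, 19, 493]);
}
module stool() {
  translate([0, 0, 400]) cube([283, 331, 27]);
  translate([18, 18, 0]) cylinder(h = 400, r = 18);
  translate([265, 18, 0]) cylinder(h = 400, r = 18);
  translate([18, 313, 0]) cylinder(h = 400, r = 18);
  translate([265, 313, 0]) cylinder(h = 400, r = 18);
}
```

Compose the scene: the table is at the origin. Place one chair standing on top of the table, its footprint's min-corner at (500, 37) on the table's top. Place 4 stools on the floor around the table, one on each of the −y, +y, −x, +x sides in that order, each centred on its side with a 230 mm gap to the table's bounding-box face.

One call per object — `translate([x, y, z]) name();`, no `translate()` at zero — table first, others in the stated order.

table();
translate([500, 37, 688]) chair();
translate([668, -561, 0]) stool();
translate([668, 911, 0]) stool();
translate([-513, 175, 0]) stool();
translate([1849, 175, 0]) stool();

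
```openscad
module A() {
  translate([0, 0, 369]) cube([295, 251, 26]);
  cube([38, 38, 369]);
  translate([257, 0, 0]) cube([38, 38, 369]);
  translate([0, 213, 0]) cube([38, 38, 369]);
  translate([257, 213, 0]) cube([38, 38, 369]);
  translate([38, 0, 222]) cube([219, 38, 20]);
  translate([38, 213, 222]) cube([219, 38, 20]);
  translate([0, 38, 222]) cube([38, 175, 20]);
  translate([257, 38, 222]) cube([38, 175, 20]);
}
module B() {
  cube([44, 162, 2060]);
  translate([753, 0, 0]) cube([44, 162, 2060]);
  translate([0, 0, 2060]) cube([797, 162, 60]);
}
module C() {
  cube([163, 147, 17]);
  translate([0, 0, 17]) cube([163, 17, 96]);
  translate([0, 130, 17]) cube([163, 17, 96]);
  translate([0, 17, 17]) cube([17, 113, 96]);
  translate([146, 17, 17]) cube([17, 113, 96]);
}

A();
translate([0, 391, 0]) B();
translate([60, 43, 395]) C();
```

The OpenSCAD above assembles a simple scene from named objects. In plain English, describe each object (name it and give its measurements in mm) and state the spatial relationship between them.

A is a simple wooden stool: a rectangular seat 295 mm (x) by 251 mm (y), 26 mm thick, top face at z = 395 mm, on four square legs, each 38×38 mm in cross-section. The legs rest on z = 0, each flush with a corner of the seat. Four stretchers, 38 mm wide and 20 mm tall, connect adjacent legs with their undersides at z = 222 mm, each running between the inner faces of the legs it joins and aligned with the legs' outer faces on the other axis.

B is a door frame. The clear opening is 709 mm wide and 2060 mm high. Two 44 mm wide jambs, 162 mm deep, stand either side of the opening from the floor to the top of the opening. A 60 mm thick head sits across the top of both jambs, spanning the full outside width of the frame.

C is an open-topped rectangular box: outside dimensions 163×147×113 mm, with a uniform wall and base thickness of 17 mm. The base is a full 163×147 slab on the floor; four walls sit on top of the base. The front and back walls (the −y and +y sides) span the full width; the two side walls fit between them.

The door frame is on the floor beside the stool on its +y side. The open box is on top of the stool.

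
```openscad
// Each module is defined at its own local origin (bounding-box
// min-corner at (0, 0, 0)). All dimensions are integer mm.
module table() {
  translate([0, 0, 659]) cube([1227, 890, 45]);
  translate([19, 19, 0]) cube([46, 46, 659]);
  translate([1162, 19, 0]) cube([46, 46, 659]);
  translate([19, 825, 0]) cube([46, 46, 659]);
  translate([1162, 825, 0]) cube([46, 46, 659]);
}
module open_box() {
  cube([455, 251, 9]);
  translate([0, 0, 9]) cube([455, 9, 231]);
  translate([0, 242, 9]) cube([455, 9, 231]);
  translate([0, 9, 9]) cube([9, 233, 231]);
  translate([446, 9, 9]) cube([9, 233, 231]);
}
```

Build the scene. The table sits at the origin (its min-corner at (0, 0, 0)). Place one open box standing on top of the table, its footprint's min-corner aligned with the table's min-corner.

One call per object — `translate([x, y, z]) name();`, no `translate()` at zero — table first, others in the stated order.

table();
translate([0, 0, 704]) open_box();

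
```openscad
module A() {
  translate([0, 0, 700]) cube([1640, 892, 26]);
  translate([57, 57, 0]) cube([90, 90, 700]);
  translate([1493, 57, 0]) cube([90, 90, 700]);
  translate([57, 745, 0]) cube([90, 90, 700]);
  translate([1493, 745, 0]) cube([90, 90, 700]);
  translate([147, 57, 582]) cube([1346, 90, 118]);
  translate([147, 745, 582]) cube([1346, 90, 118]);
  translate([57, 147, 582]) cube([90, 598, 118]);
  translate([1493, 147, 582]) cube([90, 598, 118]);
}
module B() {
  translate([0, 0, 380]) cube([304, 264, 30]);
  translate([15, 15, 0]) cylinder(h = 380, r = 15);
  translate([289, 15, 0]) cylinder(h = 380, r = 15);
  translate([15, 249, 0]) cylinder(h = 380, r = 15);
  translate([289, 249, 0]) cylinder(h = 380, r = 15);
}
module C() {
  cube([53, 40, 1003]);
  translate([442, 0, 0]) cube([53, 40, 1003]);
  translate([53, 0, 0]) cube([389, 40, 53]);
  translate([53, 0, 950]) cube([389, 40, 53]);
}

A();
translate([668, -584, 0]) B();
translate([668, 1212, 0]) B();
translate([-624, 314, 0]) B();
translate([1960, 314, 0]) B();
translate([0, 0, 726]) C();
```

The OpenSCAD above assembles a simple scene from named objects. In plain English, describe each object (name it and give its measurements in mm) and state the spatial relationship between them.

A is a table: top 1640 mm (x) × 892 mm (y), 26 mm thick, upper face at z = 726 mm, on four 90×90 mm square legs, each inset 57 mm from the nearest pair of top edges, running from z = 0 to the bottom of the top. Four apron rails, 90 mm thick and 118 mm tall, run between adjacent legs with their top edges flush with the underside of the top and their outer faces flush with the legs' outer faces.

B is a four-legged stool. The seat is a 304×264×30 mm slab whose top surface is at z = 410 mm; four round legs, each 30 mm in diameter, run from the floor (z = 0) to the underside of the seat, each leg's axis is inset half a diameter from the nearest pair of seat edges (so the leg's bounding box is flush with the corner).

C is a picture frame with a 389×897 mm rectangular opening (x by z) and a uniform 53 mm border on every side. Frame depth is 40 mm along y. It is built from two vertical stiles running the full outside height and two horizontal rails spanning the gap between the stiles.

Four stools sit around the table at the −y, +y, −x, +x sides. The picture frame is on top of the table.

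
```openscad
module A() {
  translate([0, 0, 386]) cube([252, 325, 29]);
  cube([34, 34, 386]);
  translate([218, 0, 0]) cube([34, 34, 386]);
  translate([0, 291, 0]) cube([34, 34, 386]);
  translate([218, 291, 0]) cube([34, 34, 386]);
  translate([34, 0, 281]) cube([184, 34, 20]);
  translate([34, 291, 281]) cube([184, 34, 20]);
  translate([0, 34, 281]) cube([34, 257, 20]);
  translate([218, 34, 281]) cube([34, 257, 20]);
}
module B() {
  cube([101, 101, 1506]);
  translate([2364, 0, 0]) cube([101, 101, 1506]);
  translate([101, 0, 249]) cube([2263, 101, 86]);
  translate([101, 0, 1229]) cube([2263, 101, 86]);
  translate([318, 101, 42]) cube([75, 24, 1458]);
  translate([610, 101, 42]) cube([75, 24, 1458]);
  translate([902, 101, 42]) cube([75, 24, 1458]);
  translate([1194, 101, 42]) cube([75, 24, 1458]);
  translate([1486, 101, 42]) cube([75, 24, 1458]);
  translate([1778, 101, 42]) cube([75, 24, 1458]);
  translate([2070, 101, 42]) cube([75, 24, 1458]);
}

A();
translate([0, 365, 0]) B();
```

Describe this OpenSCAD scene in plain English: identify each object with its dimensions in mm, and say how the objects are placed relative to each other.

A is a four-legged stool. The seat is a 252×325×29 mm slab whose top surface is at z = 415 mm; four square legs, each 34×34 mm in cross-section, run from the floor (z = 0) to the underside of the seat, each flush with a corner of the seat. Four stretchers, 34 mm wide and 20 mm tall, connect adjacent legs with their undersides at z = 281 mm, each running between the inner faces of the legs it joins and aligned with the legs' outer faces on the other axis.

B is a fence section. Two 101×101 mm posts, 1506 mm tall, stand on the floor with a clear span of 2263 mm between their inner faces. Two horizontal rails of 101×86 mm section span the gap between the posts with their undersides at z = 249 mm and z = 1229 mm, flush with the posts' −y face. 7 pickets, each 75 mm wide, 24 mm thick and 1458 mm tall, are fixed to the +y face of the rails with their bottoms at z = 42 mm, evenly spaced across the span with equal gaps (rounded down to the nearest mm) at the −x end and between each pair — any rounding remainder accumulates at the +x end.

The fence section is on the floor beside the stool on its +y side.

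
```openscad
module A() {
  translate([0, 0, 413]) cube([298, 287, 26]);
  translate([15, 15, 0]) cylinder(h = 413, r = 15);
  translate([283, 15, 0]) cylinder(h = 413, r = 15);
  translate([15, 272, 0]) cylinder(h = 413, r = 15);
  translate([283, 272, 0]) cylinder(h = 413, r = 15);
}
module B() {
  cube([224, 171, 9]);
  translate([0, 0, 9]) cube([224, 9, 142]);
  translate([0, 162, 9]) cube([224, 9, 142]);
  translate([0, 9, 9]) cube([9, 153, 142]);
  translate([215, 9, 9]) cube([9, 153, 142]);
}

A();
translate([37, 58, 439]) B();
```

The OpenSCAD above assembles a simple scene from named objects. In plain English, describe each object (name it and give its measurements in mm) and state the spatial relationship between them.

A is a four-legged stool. The seat is a 298×287×26 mm slab whose top surface is at z = 439 mm; four round legs, each 30 mm in diameter, run from the floor (z = 0) to the underside of the seat, each leg's axis is inset half a diameter from the nearest pair of seat edges (so the leg's bounding box is flush with the corner).

B is an open-topped rectangular box: outside dimensions 224×171×151 mm, with a uniform wall and base thickness of 9 mm. The base is a full 224×171 slab on the floor; four walls sit on top of the base. The front and back walls (the −y and +y sides) span the full width; the two side walls fit between them.

The open box is on top of the stool, centred.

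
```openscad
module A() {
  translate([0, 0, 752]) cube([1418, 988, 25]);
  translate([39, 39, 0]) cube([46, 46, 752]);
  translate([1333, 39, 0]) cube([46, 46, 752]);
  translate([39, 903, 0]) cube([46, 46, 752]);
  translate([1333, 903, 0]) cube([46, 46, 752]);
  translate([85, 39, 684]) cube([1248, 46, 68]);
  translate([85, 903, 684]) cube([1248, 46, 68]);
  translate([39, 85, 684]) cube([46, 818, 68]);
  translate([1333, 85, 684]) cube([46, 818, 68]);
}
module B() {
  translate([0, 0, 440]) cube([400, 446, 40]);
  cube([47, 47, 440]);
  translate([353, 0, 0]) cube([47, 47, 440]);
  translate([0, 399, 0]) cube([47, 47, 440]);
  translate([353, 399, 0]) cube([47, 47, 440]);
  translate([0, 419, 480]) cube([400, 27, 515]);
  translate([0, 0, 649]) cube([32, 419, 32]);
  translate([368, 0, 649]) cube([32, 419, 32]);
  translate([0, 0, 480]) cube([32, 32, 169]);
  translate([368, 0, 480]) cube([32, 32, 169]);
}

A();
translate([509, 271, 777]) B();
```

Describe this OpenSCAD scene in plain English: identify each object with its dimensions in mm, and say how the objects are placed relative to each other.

A is a table with a 1418×988 mm rectangular top, 25 mm thick, top surface at z = 777 mm, supported by four 46×46 mm square legs, each inset 39 mm from the nearest pair of top edges, running from the floor. Four apron rails, 46 mm thick and 68 mm tall, run between adjacent legs with their top edges flush with the underside of the top and their outer faces flush with the legs' outer faces.

B is a chair. The seat is a 400×446×40 mm slab with its top at z = 480 mm, on four 47×47 mm corner legs (flush with the seat edges, standing on z = 0). A flat backrest 27 mm thick, 515 mm tall, spans the full seat width and rises from the seat top along its +y edge, rear face flush with the rear of the seat. Two armrests of 32×32 mm section run along each side from the seat's front edge to the front of the backrest, top faces 201 mm above the seat top and outer faces flush with the seat's x-edges; a 32×32 mm post under the front of each armrest stands on the seat at the front corner.

The chair is on top of the table, centred.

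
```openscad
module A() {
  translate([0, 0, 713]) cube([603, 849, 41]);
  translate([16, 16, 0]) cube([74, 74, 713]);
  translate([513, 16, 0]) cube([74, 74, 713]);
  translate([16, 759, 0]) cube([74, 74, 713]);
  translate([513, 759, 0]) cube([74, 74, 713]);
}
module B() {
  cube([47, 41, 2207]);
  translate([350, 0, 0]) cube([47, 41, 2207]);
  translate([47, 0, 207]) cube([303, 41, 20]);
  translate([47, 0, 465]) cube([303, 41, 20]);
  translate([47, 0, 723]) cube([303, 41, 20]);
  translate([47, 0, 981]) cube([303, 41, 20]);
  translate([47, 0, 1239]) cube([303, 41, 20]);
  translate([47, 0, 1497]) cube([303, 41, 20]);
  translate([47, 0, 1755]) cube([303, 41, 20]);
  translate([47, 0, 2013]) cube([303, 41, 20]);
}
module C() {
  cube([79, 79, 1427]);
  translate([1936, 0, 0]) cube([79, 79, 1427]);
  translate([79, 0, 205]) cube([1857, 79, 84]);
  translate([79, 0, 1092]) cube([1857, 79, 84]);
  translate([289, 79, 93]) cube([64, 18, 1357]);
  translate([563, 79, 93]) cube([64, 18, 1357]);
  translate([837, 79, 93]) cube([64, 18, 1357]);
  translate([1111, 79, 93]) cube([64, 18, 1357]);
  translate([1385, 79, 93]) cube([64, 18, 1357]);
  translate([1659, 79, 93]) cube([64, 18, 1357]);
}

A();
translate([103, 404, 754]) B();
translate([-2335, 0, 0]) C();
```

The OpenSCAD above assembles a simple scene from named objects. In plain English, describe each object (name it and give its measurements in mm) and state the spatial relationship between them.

A is a table with a 603×849 mm rectangular top, 41 mm thick, top surface at z = 754 mm, supported by four 74×74 mm square legs, each inset 16 mm from the nearest pair of top edges, running from the floor.

B is a straight ladder. Two 47×41 mm vertical rails, 2207 mm tall, stand 397 mm apart (outside-to-outside) with their front faces coplanar on the −y side. 8 rungs, each 41 mm deep and 20 mm tall, span between the inner faces of the rails, front faces flush with the rails. The lowest rung's underside is at z = 207 mm and rungs are spaced 258 mm apart (underside to underside).

C is a fence section. Two 79×79 mm posts, 1427 mm tall, stand on the floor with a clear span of 1857 mm between their inner faces. Two horizontal rails of 79×84 mm section span the gap between the posts with their undersides at z = 205 mm and z = 1092 mm, flush with the posts' −y face. 6 pickets, each 64 mm wide, 18 mm thick and 1357 mm tall, are fixed to the +y face of the rails with their bottoms at z = 93 mm, evenly spaced across the span with equal gaps (rounded down to the nearest mm) at the −x end and between each pair — any rounding remainder accumulates at the +x end.

The ladder is on top of the table, centred. The fence section is on the floor beside the table on its −x side.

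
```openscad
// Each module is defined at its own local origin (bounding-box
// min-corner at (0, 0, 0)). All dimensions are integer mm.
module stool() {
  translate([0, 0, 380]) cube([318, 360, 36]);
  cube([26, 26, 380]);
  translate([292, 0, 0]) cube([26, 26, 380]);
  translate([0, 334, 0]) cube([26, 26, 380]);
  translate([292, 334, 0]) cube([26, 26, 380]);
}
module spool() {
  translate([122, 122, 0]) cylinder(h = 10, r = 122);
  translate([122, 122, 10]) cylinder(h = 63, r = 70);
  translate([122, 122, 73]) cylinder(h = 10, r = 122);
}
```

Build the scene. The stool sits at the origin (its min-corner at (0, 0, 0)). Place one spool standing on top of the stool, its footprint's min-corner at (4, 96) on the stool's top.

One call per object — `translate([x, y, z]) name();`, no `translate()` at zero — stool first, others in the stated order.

stool();
translate([4, 96, 416]) spool();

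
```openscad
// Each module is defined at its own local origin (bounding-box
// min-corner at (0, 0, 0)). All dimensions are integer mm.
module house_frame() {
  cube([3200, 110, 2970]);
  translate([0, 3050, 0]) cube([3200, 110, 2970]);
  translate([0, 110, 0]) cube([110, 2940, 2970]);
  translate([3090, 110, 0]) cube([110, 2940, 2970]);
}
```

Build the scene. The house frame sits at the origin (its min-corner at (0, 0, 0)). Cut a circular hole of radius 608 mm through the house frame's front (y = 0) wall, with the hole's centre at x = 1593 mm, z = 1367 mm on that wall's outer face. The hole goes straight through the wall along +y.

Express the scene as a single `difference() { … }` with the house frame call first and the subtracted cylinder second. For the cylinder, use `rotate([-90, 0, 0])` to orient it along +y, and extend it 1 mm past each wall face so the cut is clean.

difference() {
  house_frame();
  translate([1593, -1, 1367]) rotate([-90, 0, 0]) cylinder(h = 112, r = 608);
}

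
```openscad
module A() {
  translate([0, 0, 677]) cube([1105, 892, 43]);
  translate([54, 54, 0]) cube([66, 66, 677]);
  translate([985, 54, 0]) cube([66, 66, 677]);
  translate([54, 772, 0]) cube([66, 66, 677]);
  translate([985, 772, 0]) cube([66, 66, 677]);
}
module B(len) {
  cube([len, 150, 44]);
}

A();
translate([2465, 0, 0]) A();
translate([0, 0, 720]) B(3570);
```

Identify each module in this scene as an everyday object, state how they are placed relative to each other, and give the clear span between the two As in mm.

A is a table. B is a beam. A beam spans the tops of two tables. The clear span between the two tables is 1360 mm.

Second table starts at x = 2465; first ends at x = 1105; clear span = 2465 − 1105 = 1360 mm.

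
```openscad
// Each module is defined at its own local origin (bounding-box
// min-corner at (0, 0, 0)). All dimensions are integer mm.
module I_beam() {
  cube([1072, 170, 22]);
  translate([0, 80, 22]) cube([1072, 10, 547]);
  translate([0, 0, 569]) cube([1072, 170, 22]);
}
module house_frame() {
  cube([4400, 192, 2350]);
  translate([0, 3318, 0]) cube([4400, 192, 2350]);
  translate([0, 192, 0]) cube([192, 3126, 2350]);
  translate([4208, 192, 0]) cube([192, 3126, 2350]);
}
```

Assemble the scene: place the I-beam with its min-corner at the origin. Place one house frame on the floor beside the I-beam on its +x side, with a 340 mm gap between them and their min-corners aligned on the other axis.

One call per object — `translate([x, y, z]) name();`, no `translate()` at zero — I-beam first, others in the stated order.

I_beam();
translate([1412, 0, 0]) house_frame();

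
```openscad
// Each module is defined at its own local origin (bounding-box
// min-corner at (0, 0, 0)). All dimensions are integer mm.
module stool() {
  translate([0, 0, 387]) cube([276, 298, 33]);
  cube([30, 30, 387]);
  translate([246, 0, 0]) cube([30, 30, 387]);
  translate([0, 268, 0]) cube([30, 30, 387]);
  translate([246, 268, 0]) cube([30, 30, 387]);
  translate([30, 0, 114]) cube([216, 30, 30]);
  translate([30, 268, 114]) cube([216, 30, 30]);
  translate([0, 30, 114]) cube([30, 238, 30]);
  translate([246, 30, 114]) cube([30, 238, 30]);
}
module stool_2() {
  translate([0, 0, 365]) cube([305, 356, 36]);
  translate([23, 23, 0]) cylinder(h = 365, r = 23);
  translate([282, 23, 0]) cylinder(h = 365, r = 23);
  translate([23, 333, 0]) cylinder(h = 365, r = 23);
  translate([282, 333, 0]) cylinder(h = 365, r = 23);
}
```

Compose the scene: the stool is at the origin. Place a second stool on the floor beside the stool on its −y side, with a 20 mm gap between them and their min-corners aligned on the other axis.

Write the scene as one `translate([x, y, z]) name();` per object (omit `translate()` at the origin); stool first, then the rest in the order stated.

stool();
translate([0, -376, 0]) stool_2();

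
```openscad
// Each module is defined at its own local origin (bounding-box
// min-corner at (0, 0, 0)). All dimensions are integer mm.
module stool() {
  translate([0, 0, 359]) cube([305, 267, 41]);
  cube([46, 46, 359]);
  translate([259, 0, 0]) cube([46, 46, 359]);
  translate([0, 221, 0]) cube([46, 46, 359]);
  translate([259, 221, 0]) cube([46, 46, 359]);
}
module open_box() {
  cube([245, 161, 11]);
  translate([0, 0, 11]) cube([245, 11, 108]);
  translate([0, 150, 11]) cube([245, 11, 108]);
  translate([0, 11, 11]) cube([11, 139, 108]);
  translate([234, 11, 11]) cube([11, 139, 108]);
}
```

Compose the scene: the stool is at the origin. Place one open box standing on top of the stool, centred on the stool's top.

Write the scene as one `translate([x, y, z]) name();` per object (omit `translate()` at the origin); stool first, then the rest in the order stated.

stool();
translate([30, 53, 400]) open_box();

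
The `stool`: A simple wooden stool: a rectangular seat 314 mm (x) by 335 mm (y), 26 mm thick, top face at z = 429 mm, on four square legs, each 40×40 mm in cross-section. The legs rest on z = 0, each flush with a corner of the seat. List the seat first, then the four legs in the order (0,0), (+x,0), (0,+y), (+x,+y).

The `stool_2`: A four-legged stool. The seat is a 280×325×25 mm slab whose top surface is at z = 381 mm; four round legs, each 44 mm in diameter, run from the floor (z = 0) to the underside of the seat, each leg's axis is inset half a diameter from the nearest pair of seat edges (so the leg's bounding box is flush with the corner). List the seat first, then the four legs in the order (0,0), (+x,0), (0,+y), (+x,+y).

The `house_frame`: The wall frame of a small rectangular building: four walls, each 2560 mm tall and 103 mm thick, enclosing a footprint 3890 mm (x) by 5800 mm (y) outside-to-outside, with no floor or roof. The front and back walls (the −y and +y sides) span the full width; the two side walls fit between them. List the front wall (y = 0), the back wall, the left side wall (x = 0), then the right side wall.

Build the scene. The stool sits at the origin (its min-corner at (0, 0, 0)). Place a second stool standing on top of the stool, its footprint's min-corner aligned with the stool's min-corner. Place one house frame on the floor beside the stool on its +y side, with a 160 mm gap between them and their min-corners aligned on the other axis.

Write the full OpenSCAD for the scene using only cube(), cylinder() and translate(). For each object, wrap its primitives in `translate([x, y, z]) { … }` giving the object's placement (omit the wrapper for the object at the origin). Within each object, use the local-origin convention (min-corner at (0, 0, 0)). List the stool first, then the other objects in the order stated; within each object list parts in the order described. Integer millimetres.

translate([0, 0, 403]) cube([314, 335, 26]);
cube([40, 40, 403]);
translate([274, 0, 0]) cube([40, 40, 403]);
translate([0, 295, 0]) cube([40, 40, 403]);
translate([274, 295, 0]) cube([40, 40, 403]);
translate([0, 0, 429]) {
  translate([0, 0, 356]) cube([280, 325, 25]);
  translate([22, 22, 0]) cylinder(h = 356, r = 22);
  translate([258, 22, 0]) cylinder(h = 356, r = 22);
  translate([22, 303, 0]) cylinder(h = 356, r = 22);
  translate([258, 303, 0]) cylinder(h = 356, r = 22);
}
translate([0, 495, 0]) {
  cube([3890, 103, 2560]);
  translate([0, 5697, 0]) cube([3890, 103, 2560]);
  translate([0, 103, 0]) cube([103, 5594, 2560]);
  translate([3787, 103, 0]) cube([103, 5594, 2560]);
}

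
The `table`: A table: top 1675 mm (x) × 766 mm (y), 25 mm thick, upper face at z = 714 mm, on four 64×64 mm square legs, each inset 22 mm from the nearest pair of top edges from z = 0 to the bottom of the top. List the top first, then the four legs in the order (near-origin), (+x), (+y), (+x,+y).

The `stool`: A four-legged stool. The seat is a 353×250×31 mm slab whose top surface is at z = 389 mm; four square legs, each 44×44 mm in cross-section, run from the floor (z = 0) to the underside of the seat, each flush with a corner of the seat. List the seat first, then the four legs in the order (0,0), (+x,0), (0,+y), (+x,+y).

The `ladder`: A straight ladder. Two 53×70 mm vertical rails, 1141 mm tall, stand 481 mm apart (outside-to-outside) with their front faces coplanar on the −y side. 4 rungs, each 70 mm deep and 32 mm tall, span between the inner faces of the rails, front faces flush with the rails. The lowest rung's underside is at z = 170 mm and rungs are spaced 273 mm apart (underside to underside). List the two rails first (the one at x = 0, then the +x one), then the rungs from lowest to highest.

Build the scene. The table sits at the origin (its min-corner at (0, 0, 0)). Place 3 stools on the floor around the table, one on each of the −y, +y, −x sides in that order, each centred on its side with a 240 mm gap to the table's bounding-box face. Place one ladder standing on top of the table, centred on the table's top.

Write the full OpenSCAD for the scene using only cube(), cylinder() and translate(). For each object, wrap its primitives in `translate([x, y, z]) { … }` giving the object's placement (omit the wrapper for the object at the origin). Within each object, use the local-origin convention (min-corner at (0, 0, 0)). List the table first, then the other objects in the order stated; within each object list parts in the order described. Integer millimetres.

translate([0, 0, 689]) cube([1675, 766, 25]);
translate([22, 22, 0]) cube([64, 64, 689]);
translate([1589, 22, 0]) cube([64, 64, 689]);
translate([22, 680, 0]) cube([64, 64, 689]);
translate([1589, 680, 0]) cube([64, 64, 689]);
translate([661, -490, 0]) {
  translate([0, 0, 358]) cube([353, 250, 31]);
  cube([44, 44, 358]);
  translate([309, 0, 0]) cube([44, 44, 358]);
  translate([0, 206, 0]) cube([44, 44, 358]);
  translate([309, 206, 0]) cube([44, 44, 358]);
}
translate([661, 1006, 0]) {
  translate([0, 0, 358]) cube([353, 250, 31]);
  cube([44, 44, 358]);
  translate([309, 0, 0]) cube([44, 44, 358]);
  translate([0, 206, 0]) cube([44, 44, 358]);
  translate([309, 206, 0]) cube([44, 44, 358]);
}
translate([-593, 258, 0]) {
  translate([0, 0, 358]) cube([353, 250, 31]);
  cube([44, 44, 358]);
  translate([309, 0, 0]) cube([44, 44, 358]);
  translate([0, 206, 0]) cube([44, 44, 358]);
  translate([309, 206, 0]) cube([44, 44, 358]);
}
translate([597, 348, 714]) {
  cube([53, 70, 1141]);
  translate([428, 0, 0]) cube([53, 70, 1141]);
  translate([53, 0, 170]) cube([375, 70, 32]);
  translate([53, 0, 443]) cube([375, 70, 32]);
  translate([53, 0, 716]) cube([375, 70, 32]);
  translate([53, 0, 989]) cube([375, 70, 32]);
}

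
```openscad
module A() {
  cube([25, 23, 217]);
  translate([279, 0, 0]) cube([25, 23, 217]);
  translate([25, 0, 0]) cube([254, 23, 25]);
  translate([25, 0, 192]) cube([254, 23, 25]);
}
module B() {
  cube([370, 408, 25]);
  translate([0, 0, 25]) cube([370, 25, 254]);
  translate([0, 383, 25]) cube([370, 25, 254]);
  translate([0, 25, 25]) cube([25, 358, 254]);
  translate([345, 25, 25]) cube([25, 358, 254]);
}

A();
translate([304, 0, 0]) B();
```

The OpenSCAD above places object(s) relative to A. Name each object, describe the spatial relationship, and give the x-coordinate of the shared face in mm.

The picture frame's +x face and the open box's −x face are both at x = 304 mm.

A is a picture frame. B is an open box. The open box is against the picture frame's +x side, with their −y faces flush. The x-coordinate of the shared face is 304 mm.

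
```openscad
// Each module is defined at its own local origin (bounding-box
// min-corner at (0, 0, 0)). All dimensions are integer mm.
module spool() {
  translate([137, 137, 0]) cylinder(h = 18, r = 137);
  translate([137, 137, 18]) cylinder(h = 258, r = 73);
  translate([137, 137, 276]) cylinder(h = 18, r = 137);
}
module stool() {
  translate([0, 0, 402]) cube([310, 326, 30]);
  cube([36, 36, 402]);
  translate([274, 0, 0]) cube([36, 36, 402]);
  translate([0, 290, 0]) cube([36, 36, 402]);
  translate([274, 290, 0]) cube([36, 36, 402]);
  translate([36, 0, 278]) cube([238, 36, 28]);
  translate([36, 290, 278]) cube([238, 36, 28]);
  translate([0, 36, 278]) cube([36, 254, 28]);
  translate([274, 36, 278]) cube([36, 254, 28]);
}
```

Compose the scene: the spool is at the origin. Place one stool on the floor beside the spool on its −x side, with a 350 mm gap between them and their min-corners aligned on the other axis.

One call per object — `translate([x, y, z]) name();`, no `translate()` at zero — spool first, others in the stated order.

spool();
translate([-660, 0, 0]) stool();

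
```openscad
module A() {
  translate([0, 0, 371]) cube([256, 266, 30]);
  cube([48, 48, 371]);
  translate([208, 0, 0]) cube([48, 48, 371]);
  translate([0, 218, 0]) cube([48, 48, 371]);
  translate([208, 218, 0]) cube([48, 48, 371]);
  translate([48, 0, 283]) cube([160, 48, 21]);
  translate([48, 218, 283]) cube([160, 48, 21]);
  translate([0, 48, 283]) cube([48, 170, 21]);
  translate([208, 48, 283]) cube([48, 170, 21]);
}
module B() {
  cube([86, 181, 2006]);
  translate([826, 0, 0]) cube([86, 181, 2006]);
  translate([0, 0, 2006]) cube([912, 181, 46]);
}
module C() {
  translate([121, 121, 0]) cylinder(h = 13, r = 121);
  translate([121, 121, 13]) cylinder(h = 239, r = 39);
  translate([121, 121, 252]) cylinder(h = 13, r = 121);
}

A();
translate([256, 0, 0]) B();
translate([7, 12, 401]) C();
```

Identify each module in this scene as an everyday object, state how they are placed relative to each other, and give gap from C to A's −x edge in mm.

The spool's min-x is at 7; the stool's min-x is 0; gap = 7 mm.

A is a stool. B is a door frame. C is a spool. The door frame is against the stool's +x side, with their −y faces flush. The spool is on top of the stool, centred. The gap from the spool to the stool's −x edge is 7 mm.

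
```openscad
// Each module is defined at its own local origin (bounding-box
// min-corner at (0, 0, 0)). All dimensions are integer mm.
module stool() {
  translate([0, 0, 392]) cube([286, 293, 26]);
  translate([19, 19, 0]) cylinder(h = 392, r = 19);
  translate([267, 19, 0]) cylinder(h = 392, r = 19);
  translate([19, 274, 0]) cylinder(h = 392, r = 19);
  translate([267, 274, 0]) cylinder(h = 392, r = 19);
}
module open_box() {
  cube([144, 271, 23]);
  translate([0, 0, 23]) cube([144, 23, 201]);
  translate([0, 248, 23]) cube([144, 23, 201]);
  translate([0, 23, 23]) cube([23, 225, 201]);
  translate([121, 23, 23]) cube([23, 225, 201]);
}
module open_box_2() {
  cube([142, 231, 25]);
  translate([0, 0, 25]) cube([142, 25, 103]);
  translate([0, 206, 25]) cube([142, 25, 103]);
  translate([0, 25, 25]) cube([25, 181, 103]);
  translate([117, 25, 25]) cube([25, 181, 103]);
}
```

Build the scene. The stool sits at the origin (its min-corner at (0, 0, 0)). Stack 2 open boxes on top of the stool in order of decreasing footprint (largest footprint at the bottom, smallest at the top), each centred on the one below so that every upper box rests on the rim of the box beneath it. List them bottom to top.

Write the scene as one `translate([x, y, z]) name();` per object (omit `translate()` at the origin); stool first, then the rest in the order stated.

stool();
translate([71, 11, 418]) open_box();
translate([72, 31, 642]) open_box_2();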